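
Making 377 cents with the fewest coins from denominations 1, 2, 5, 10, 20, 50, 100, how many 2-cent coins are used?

377 = 3×100 + 1×50 + 1×20 + 1×5 + 1×2
Count of 2: 1

1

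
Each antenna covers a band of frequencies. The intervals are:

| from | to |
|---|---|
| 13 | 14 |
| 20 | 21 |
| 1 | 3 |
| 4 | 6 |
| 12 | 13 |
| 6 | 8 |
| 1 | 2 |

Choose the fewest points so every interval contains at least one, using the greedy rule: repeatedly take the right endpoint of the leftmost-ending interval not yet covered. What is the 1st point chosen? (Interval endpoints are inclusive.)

2

By right end: [1,2]  [1,3]  [4,6]  [6,8]  [12,13]  [13,14]  [20,21]
[1,2] uncovered → point at 2; [4,6] uncovered → point at 6; [12,13] uncovered → point at 13; [20,21] uncovered → point at 21.
Points: 2, 6, 13, 21 (4 total).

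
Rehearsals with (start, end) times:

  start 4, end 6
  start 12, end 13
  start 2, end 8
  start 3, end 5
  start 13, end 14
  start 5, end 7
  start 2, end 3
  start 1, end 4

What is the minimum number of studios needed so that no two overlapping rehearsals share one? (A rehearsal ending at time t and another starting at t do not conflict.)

The answer is the maximum number of intervals overlapping at any instant.
starts: [1, 2, 2, 3, 4, 5, 12, 13]
ends:   [3, 4, 5, 6, 7, 8, 13, 14]
s1→1 s2→2 s2→3  — peak 3.

3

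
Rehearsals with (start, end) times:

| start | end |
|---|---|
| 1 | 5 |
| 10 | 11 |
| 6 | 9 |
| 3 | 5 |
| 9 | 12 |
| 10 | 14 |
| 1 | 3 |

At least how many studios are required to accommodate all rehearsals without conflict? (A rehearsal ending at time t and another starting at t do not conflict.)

3

starts: [1, 1, 3, 6, 9, 10, 10]
ends:   [3, 5, 5, 9, 11, 12, 14]
s1→1 s1→2 e3→1 s3→2 e5→1 e5→0 s6→1 e9→0 s9→1 s10→2 s10→3  — peak 3.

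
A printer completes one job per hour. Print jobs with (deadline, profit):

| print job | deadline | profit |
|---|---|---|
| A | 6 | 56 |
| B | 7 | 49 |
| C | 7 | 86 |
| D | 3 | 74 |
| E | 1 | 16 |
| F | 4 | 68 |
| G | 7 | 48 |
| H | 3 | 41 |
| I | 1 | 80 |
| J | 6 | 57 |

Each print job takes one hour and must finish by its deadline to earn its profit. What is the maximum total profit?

470

Sort by profit descending; place each in the latest free slot ≤ its deadline.
By profit: C(d7,86), I(d1,80), D(d3,74), F(d4,68), J(d6,57), A(d6,56), B(d7,49), G(d7,48), H(d3,41), E(d1,16)
C→slot 7; I→slot 1; D→slot 3; F→slot 4; J→slot 6; A→slot 5; B→slot 2; G skipped; H skipped; E skipped.
Profit = 80 + 49 + 74 + 68 + 56 + 57 + 86 = 470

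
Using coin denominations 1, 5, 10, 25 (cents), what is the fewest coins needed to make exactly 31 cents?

31 − 1×25→6 − 1×5→1 − 1×1→0
Total coins = 1 + 1 + 1 = 3

3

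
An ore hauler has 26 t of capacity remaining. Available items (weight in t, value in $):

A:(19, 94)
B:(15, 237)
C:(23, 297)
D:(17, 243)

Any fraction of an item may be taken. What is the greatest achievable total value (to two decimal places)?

Ratios (sorted): B 15.80, D 14.29, C 12.91, A 4.95
take B (15 @ 237); take 11/17 of D → 157.24. Capacity used 26/26.
Total value = 394.24

394.24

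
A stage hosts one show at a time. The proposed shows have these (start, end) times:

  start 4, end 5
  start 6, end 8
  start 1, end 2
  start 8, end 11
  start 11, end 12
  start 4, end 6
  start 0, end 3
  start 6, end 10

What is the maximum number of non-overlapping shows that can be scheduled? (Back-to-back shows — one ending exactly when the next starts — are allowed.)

Sorted by end: (1,2)  (0,3)  (4,5)  (4,6)  (6,8)  (6,10)  (8,11)  (11,12)
take (1,2); take (4,5); take (6,8); take (8,11); take (11,12).
Selected 5 shows.

5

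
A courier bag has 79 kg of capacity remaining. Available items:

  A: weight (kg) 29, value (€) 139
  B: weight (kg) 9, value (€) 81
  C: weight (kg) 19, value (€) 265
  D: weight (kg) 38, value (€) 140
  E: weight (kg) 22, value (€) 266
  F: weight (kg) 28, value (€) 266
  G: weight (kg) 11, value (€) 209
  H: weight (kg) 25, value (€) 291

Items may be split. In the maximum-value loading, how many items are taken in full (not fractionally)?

4

Greedy by value/weight ratio, highest first.
Ratios (sorted): G 19.00, C 13.95, E 12.09, H 11.64, F 9.50, B 9.00, A 4.79, D 3.68
take G (11 @ 209); take C (19 @ 265); take E (22 @ 266); take H (25 @ 291); take 2/28 of F → 19.00. Capacity used 79/79.
4 item(s) taken whole; one partial (take 2/28 of F).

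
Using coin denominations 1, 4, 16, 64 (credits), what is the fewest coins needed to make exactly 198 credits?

198 − 3×64→6 − 1×4→2 − 2×1→0
Total coins = 3 + 1 + 2 = 6

6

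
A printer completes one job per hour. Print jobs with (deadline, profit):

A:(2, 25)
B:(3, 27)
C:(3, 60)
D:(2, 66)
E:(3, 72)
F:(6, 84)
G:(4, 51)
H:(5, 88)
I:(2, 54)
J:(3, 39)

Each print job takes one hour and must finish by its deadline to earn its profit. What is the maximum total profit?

By profit: H(d5,88), F(d6,84), E(d3,72), D(d2,66), C(d3,60), I(d2,54), G(d4,51), J(d3,39), B(d3,27), A(d2,25)
H→slot 5; F→slot 6; E→slot 3; D→slot 2; C→slot 1; I skipped; G→slot 4; J skipped; B skipped; A skipped.
Profit = 60 + 66 + 72 + 51 + 88 + 84 = 421

421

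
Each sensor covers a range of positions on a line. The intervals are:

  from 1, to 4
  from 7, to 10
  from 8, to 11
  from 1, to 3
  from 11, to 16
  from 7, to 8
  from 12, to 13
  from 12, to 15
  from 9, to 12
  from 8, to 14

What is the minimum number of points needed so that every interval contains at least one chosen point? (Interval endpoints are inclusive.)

By right end: [1,3]  [1,4]  [7,8]  [7,10]  [8,11]  [9,12]  [12,13]  [8,14]  [12,15]  [11,16]
[1,3] uncovered → point at 3; [7,8] uncovered → point at 8; [9,12] uncovered → point at 12.
Points: 3, 8, 12 (3 total).

3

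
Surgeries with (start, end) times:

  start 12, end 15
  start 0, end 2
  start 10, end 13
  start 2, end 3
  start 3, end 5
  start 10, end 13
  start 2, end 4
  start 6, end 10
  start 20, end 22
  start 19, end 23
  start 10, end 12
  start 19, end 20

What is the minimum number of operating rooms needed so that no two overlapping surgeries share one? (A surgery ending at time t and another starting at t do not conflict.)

3

Count concurrent intervals with a sweep; the peak is the room count.
Events (time:±→running): 0:+→1 2:-→0 2:+→1 2:+→2 3:-→1 3:+→2 4:-→1 5:-→0 6:+→1 10:-→0 10:+→1 10:+→2 10:+→3 … peak 3.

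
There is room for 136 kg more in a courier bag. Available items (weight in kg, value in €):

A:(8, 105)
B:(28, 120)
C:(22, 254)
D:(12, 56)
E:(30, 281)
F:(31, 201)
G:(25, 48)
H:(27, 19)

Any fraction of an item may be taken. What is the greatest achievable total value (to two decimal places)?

1026.60

Order: A (105/8=13.12) > C (254/22=11.55) > E (281/30=9.37) > F (201/31=6.48) > D (56/12=4.67) > B (120/28=4.29) > G (48/25=1.92) > H (19/27=0.70)
Fill: take A (8 @ 105) → take C (22 @ 254) → take E (30 @ 281) → take F (31 @ 201) → take D (12 @ 56) → take B (28 @ 120) → take 5/25 of G → 9.60; 136/136 used.
Total value = 1026.60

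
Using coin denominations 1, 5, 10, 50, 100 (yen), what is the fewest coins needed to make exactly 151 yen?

Greedy: take as many of the largest coin as possible, then repeat with the remainder.
151 − 1×100→51 − 1×50→1 − 1×1→0
Total coins = 1 + 1 + 1 = 3

3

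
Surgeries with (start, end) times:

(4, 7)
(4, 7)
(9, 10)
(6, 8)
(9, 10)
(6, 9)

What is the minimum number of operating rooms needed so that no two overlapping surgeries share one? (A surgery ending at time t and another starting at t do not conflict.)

Count concurrent intervals with a sweep; the peak is the room count.
Events (time:±→running): 4:+→1 4:+→2 6:+→3 6:+→4 … peak 4.

4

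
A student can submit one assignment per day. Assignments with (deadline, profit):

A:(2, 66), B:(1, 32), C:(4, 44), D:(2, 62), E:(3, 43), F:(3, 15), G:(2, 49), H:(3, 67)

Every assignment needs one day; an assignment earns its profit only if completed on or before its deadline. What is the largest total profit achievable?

239

Profit order: H=67 A=66 D=62 G=49 C=44 E=43 B=32 F=15
Assign: H→slot 3, A→slot 2, D→slot 1, G skipped, C→slot 4, E skipped, B skipped, F skipped.
Slots: [1:D] [2:A] [3:H] [4:C]
Profit = 62 + 66 + 67 + 44 = 239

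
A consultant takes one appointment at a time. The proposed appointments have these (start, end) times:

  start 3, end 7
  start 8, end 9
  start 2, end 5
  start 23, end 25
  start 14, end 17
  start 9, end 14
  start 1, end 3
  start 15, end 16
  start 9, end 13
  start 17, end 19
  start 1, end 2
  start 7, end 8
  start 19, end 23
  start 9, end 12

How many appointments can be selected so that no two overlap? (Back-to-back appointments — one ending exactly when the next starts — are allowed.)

9

Order by finish time; keep every interval that doesn't clash with the previous kept one.
By end time: (1,2), (1,3), (2,5), (3,7), (7,8), (8,9), (9,12), (9,13), (9,14), (15,16), (14,17), (17,19), (19,23), (23,25).
Pick (1,2); next start ≥ 2 → (2,5); next start ≥ 5 → (7,8); next start ≥ 8 → (8,9); next start ≥ 9 → (9,12); next start ≥ 12 → (15,16); next start ≥ 16 → (17,19); next start ≥ 19 → (19,23); next start ≥ 23 → (23,25).
Selected 9 appointments.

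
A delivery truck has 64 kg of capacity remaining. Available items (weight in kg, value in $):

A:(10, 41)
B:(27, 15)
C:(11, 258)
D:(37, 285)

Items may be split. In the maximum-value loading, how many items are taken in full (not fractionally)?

Order: C (258/11=23.45) > D (285/37=7.70) > A (41/10=4.10) > B (15/27=0.56)
Fill: take C (11 @ 258) → take D (37 @ 285) → take A (10 @ 41) → take 6/27 of B → 3.33; 64/64 used.
3 item(s) taken whole; one partial (take 6/27 of B).

3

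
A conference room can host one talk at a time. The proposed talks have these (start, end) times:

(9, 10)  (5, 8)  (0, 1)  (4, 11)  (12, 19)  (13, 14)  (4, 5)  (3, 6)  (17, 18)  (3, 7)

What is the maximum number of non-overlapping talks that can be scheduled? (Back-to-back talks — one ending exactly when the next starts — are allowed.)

Greedy by earliest finish: after sorting by end time, pick each interval compatible with the last pick.
By end time: (0,1), (4,5), (3,6), (3,7), (5,8), (9,10), (4,11), (13,14), (17,18), (12,19).
Pick (0,1); next start ≥ 1 → (4,5); next start ≥ 5 → (5,8); next start ≥ 8 → (9,10); next start ≥ 10 → (13,14); next start ≥ 14 → (17,18).
Selected 6 talks.

6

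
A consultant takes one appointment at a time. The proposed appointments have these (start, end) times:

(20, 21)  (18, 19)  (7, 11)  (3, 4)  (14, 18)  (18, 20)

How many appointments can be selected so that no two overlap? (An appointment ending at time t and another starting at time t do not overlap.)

5

Order by finish time; keep every interval that doesn't clash with the previous kept one.
Sorted by end: (3,4)  (7,11)  (14,18)  (18,19)  (18,20)  (20,21)
take (3,4); take (7,11); take (14,18); take (18,19); take (20,21).
Selected 5 appointments.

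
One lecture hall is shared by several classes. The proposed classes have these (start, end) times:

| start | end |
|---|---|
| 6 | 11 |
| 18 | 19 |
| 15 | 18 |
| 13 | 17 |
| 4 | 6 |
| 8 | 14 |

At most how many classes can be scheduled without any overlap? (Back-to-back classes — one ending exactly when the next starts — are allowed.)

4

Sorted by end: (4,6)  (6,11)  (8,14)  (13,17)  (15,18)  (18,19)
take (4,6); take (6,11); take (13,17); take (18,19).
Selected 4 classes.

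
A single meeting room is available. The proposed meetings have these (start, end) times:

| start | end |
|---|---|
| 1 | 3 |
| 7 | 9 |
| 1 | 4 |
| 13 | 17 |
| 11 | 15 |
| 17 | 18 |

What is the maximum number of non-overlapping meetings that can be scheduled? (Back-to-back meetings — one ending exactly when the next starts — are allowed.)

4

Greedy by earliest finish: after sorting by end time, pick each interval compatible with the last pick.
By end time: (1,3), (1,4), (7,9), (11,15), (13,17), (17,18).
Pick (1,3); next start ≥ 3 → (7,9); next start ≥ 9 → (11,15); next start ≥ 15 → (17,18).
Selected 4 meetings.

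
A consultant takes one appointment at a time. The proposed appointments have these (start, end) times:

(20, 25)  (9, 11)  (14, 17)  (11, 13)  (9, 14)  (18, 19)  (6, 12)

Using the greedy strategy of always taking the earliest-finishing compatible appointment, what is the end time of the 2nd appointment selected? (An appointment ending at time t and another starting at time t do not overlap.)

13

Greedy by earliest finish: after sorting by end time, pick each interval compatible with the last pick.
By end time: (9,11), (6,12), (11,13), (9,14), (14,17), (18,19), (20,25).
Pick (9,11); next start ≥ 11 → (11,13); next start ≥ 13 → (14,17); next start ≥ 17 → (18,19); next start ≥ 19 → (20,25).
Selected: (9,11) (11,13) (14,17) (18,19) (20,25)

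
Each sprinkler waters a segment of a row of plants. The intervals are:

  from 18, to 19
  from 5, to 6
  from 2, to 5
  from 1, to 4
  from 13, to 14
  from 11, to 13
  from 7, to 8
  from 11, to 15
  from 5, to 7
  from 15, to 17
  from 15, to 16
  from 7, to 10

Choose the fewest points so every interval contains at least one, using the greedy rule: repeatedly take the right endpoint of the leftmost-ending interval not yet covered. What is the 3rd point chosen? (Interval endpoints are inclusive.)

8

By right end: [1,4]  [2,5]  [5,6]  [5,7]  [7,8]  [7,10]  [11,13]  [13,14]  [11,15]  [15,16]  [15,17]  [18,19]
[1,4] uncovered → point at 4; [5,6] uncovered → point at 6; [7,8] uncovered → point at 8; [11,13] uncovered → point at 13; [15,16] uncovered → point at 16; [18,19] uncovered → point at 19.
Points: 4, 6, 8, 13, 16, 19 (6 total).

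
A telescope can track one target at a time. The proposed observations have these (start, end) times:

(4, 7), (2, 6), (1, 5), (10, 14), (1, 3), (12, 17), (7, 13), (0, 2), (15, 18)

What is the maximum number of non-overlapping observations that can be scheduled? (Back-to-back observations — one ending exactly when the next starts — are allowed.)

By end time: (0,2), (1,3), (1,5), (2,6), (4,7), (7,13), (10,14), (12,17), (15,18).
Pick (0,2); next start ≥ 2 → (2,6); next start ≥ 6 → (7,13); next start ≥ 13 → (15,18).
Selected 4 observations.

4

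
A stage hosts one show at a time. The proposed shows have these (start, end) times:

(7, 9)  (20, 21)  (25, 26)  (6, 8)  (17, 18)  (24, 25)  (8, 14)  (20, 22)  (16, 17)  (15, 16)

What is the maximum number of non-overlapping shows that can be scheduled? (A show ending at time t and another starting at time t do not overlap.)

Sorted by end: (6,8)  (7,9)  (8,14)  (15,16)  (16,17)  (17,18)  (20,21)  (20,22)  (24,25)  (25,26)
take (6,8); take (8,14); take (15,16); take (16,17); take (17,18); take (20,21); skip (20,22); take (24,25); take (25,26).
Selected 8 shows.

8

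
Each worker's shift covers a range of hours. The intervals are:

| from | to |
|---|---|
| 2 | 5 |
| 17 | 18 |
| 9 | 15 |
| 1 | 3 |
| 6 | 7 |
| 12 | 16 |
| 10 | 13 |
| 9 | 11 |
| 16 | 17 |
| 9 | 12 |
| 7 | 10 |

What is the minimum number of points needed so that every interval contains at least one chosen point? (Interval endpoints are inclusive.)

5

Process intervals by earliest right end; each time one isn't hit yet, stab at its right endpoint.
Sorted: [1,3] [2,5] [6,7] [7,10] [9,11] [9,12] [10,13] [9,15] [12,16] [16,17] [17,18]
{[1,3],[2,5]} hit by 3; {[6,7],[7,10]} hit by 7; {[9,11],[9,12],[10,13],[9,15]} hit by 11; {[12,16],[16,17]} hit by 16; {[17,18]} hit by 18.
Points: 3, 7, 11, 16, 18 (5 total).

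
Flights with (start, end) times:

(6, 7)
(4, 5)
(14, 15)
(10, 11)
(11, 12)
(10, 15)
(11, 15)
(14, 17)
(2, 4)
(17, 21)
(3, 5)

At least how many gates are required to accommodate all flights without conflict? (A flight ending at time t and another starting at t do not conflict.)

The answer is the maximum number of intervals overlapping at any instant.
starts: [2, 3, 4, 6, 10, 10, 11, 11, 14, 14, 17]
ends:   [4, 5, 5, 7, 11, 12, 15, 15, 15, 17, 21]
s2→1 s3→2 e4→1 s4→2 e5→1 e5→0 s6→1 e7→0 s10→1 s10→2 e11→1 s11→2 s11→3 e12→2 s14→3 s14→4  — peak 4.

4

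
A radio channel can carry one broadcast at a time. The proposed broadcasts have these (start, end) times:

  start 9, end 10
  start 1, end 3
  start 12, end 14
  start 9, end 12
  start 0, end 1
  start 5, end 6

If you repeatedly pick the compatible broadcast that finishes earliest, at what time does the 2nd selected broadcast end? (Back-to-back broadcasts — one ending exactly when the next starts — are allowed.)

Greedy by earliest finish: after sorting by end time, pick each interval compatible with the last pick.
Sorted by end: (0,1)  (1,3)  (5,6)  (9,10)  (9,12)  (12,14)
take (0,1); take (1,3); take (5,6); take (9,10); take (12,14).
Selected: (0,1) (1,3) (5,6) (9,10) (12,14)

3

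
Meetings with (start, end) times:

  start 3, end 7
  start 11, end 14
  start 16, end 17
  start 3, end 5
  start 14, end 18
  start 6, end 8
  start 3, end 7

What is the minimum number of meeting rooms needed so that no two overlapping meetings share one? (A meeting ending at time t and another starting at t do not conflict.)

Count concurrent intervals with a sweep; the peak is the room count.
Events (time:±→running): 3:+→1 3:+→2 3:+→3 … peak 3.

3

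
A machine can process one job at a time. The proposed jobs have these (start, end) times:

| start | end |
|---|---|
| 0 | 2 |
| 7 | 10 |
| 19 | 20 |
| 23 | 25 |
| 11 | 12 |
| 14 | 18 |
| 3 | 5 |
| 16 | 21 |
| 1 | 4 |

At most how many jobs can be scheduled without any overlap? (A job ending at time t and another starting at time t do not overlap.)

7

Order by finish time; keep every interval that doesn't clash with the previous kept one.
Sorted by end: (0,2)  (1,4)  (3,5)  (7,10)  (11,12)  (14,18)  (19,20)  (16,21)  (23,25)
take (0,2); skip (1,4); take (3,5); take (7,10); take (11,12); take (14,18); take (19,20); take (23,25).
Selected 7 jobs.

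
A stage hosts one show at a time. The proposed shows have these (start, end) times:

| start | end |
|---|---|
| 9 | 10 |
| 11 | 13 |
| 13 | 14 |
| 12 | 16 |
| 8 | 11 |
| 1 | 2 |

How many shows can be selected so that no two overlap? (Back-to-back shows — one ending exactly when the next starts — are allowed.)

Sorted by end: (1,2)  (9,10)  (8,11)  (11,13)  (13,14)  (12,16)
take (1,2); take (9,10); skip (8,11); take (11,13); take (13,14).
Selected 4 shows.

4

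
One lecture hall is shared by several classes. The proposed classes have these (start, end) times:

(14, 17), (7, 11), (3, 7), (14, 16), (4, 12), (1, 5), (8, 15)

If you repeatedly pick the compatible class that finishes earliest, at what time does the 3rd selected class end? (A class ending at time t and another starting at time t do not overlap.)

Sorted by end: (1,5)  (3,7)  (7,11)  (4,12)  (8,15)  (14,16)  (14,17)
take (1,5); skip (3,7); take (7,11); skip (4,12); take (14,16); skip (14,17).
Selected: (1,5) (7,11) (14,16)

16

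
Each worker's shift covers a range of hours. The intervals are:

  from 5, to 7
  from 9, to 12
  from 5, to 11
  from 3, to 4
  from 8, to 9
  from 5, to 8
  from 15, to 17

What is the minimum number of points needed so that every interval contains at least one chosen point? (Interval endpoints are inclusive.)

4

Process intervals by earliest right end; each time one isn't hit yet, stab at its right endpoint.
Sorted: [3,4] [5,7] [5,8] [8,9] [5,11] [9,12] [15,17]
{[3,4]} hit by 4; {[5,7],[5,8]} hit by 7; {[8,9],[5,11],[9,12]} hit by 9; {[15,17]} hit by 17.
Points: 4, 7, 9, 17 (4 total).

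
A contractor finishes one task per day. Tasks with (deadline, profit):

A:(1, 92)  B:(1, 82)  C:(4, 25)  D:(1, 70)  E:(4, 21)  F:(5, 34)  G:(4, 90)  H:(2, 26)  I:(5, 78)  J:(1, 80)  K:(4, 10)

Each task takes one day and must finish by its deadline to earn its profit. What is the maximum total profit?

Profit order: A=92 G=90 B=82 J=80 I=78 D=70 F=34 H=26 C=25 E=21 K=10
Assign: A→slot 1, G→slot 4, B skipped, J skipped, I→slot 5, D skipped, F→slot 3, H→slot 2, C skipped, E skipped, K skipped.
Slots: [1:A] [2:H] [3:F] [4:G] [5:I]
Profit = 92 + 26 + 34 + 90 + 78 = 320

320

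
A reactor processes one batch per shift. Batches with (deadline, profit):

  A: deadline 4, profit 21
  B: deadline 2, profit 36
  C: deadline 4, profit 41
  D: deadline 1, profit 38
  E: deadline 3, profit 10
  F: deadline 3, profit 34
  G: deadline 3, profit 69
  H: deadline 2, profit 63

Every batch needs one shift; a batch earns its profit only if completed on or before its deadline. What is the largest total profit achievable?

By profit: G(d3,69), H(d2,63), C(d4,41), D(d1,38), B(d2,36), F(d3,34), A(d4,21), E(d3,10)
G→slot 3; H→slot 2; C→slot 4; D→slot 1; B skipped; F skipped; A skipped; E skipped.
Profit = 38 + 63 + 69 + 41 = 211

211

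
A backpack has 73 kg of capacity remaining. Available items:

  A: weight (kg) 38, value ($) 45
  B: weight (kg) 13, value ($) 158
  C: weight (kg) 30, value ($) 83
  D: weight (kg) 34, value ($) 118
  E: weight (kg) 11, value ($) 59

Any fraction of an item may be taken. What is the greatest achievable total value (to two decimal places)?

376.50

Greedy by value/weight ratio, highest first.
Order: B (158/13=12.15) > E (59/11=5.36) > D (118/34=3.47) > C (83/30=2.77) > A (45/38=1.18)
Fill: take B (13 @ 158) → take E (11 @ 59) → take D (34 @ 118) → take 15/30 of C → 41.50; 73/73 used.
Total value = 376.50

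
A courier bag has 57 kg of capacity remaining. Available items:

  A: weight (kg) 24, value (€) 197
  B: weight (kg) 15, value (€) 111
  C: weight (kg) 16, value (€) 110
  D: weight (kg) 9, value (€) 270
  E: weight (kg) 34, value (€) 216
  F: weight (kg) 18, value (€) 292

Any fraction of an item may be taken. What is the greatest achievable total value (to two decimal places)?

803.40

Order: D (270/9=30.00) > F (292/18=16.22) > A (197/24=8.21) > B (111/15=7.40) > C (110/16=6.88) > E (216/34=6.35)
Fill: take D (9 @ 270) → take F (18 @ 292) → take A (24 @ 197) → take 6/15 of B → 44.40; 57/57 used.
Total value = 803.40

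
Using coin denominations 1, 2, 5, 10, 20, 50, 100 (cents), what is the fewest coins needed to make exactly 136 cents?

5

Use the largest denomination that fits, subtract, and repeat.
136 − 1×100→36 − 1×20→16 − 1×10→6 − 1×5→1 − 1×1→0
Total coins = 1 + 1 + 1 + 1 + 1 = 5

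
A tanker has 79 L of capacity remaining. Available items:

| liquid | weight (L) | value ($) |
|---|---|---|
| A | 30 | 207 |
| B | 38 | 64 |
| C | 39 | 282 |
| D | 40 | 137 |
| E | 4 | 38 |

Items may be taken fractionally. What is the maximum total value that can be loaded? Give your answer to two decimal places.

Sort by value per unit weight and fill in that order.
Ratios (sorted): E 9.50, C 7.23, A 6.90, D 3.42, B 1.68
take E (4 @ 38); take C (39 @ 282); take A (30 @ 207); take 6/40 of D → 20.55. Capacity used 79/79.
Total value = 547.55

547.55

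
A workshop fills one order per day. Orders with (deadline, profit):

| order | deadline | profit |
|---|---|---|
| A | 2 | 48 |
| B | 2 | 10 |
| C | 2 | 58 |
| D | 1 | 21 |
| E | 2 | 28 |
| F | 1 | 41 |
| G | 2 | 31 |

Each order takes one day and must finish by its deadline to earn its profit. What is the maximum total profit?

Sort by profit descending; place each in the latest free slot ≤ its deadline.
By profit: C(d2,58), A(d2,48), F(d1,41), G(d2,31), E(d2,28), D(d1,21), B(d2,10)
C→slot 2; A→slot 1; F skipped; G skipped; E skipped; D skipped; B skipped.
Profit = 48 + 58 = 106

106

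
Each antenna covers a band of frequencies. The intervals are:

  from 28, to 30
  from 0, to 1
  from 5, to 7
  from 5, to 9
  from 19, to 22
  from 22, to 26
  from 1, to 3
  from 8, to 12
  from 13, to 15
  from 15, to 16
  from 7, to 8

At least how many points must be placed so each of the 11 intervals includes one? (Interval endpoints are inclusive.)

Sort by right endpoint; whenever an interval is uncovered, place a point at its right end.
By right end: [0,1]  [1,3]  [5,7]  [7,8]  [5,9]  [8,12]  [13,15]  [15,16]  [19,22]  [22,26]  [28,30]
[0,1] uncovered → point at 1; [5,7] uncovered → point at 7; [8,12] uncovered → point at 12; [13,15] uncovered → point at 15; [19,22] uncovered → point at 22; [28,30] uncovered → point at 30.
Points: 1, 7, 12, 15, 22, 30 (6 total).

6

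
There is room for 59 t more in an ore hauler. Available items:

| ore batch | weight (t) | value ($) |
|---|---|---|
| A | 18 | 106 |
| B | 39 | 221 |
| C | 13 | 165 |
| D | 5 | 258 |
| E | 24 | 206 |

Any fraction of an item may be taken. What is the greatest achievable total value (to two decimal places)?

Sort by value per unit weight and fill in that order.
Order: D (258/5=51.60) > C (165/13=12.69) > E (206/24=8.58) > A (106/18=5.89) > B (221/39=5.67)
Fill: take D (5 @ 258) → take C (13 @ 165) → take E (24 @ 206) → take 17/18 of A → 100.11; 59/59 used.
Total value = 729.11

729.11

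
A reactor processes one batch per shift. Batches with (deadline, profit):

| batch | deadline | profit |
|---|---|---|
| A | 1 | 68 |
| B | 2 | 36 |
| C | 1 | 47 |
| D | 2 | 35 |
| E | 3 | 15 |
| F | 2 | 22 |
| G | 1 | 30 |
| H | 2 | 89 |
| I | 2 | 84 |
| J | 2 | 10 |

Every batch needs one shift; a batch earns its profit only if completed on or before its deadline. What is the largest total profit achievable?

Profit order: H=89 I=84 A=68 C=47 B=36 D=35 G=30 F=22 E=15 J=10
Assign: H→slot 2, I→slot 1, A skipped, C skipped, B skipped, D skipped, G skipped, F skipped, E→slot 3, J skipped.
Slots: [1:I] [2:H] [3:E]
Profit = 84 + 89 + 15 = 188

188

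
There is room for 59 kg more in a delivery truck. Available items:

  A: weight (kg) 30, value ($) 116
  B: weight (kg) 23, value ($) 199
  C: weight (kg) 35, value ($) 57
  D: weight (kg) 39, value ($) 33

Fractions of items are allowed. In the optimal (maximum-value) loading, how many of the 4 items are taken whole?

Sort by value per unit weight and fill in that order.
Ratios (sorted): B 8.65, A 3.87, C 1.63, D 0.85
take B (23 @ 199); take A (30 @ 116); take 6/35 of C → 9.77. Capacity used 59/59.
2 item(s) taken whole; one partial (take 6/35 of C).

2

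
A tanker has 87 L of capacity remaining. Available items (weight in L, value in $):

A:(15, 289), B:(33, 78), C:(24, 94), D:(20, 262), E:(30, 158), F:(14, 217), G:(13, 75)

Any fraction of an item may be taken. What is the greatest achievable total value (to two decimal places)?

Greedy by value/weight ratio, highest first.
Ratios (sorted): A 19.27, F 15.50, D 13.10, G 5.77, E 5.27, C 3.92, B 2.36
take A (15 @ 289); take F (14 @ 217); take D (20 @ 262); take G (13 @ 75); take 25/30 of E → 131.67. Capacity used 87/87.
Total value = 974.67

974.67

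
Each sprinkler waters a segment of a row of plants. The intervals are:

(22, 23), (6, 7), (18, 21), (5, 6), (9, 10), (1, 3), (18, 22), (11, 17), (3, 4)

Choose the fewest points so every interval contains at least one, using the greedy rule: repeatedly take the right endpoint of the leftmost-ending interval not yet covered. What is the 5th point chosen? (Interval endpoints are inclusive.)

21

Sorted: [1,3] [3,4] [5,6] [6,7] [9,10] [11,17] [18,21] [18,22] [22,23]
{[1,3],[3,4]} hit by 3; {[5,6],[6,7]} hit by 6; {[9,10]} hit by 10; {[11,17]} hit by 17; {[18,21],[18,22]} hit by 21; {[22,23]} hit by 23.
Points: 3, 6, 10, 17, 21, 23 (6 total).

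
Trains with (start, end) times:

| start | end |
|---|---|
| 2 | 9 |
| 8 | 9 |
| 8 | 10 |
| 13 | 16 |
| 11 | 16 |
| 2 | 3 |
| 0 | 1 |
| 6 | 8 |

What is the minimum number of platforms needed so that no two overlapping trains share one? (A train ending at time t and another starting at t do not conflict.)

3

The answer is the maximum number of intervals overlapping at any instant.
Events (time:±→running): 0:+→1 1:-→0 2:+→1 2:+→2 3:-→1 6:+→2 8:-→1 8:+→2 8:+→3 … peak 3.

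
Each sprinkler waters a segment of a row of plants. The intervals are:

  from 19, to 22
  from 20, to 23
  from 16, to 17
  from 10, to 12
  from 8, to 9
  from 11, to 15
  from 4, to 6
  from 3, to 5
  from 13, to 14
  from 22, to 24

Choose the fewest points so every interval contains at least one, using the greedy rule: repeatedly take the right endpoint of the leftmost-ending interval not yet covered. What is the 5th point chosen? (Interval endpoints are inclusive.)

17

By right end: [3,5]  [4,6]  [8,9]  [10,12]  [13,14]  [11,15]  [16,17]  [19,22]  [20,23]  [22,24]
[3,5] uncovered → point at 5; [8,9] uncovered → point at 9; [10,12] uncovered → point at 12; [13,14] uncovered → point at 14; [16,17] uncovered → point at 17; [19,22] uncovered → point at 22.
Points: 5, 9, 12, 14, 17, 22 (6 total).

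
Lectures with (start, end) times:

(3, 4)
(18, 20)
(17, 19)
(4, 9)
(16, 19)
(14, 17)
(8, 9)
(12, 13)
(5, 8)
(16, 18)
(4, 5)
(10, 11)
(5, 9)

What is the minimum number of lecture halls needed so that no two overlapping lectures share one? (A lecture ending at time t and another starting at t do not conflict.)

3

The answer is the maximum number of intervals overlapping at any instant.
Events (time:±→running): 3:+→1 4:-→0 4:+→1 4:+→2 5:-→1 5:+→2 5:+→3 … peak 3.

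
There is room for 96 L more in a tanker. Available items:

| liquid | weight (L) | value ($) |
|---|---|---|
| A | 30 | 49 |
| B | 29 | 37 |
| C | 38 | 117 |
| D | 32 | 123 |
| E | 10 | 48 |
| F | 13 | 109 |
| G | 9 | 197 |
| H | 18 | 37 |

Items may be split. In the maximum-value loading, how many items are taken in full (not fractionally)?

Sort by value per unit weight and fill in that order.
Ratios (sorted): G 21.89, F 8.38, E 4.80, D 3.84, C 3.08, H 2.06, A 1.63, B 1.28
take G (9 @ 197); take F (13 @ 109); take E (10 @ 48); take D (32 @ 123); take 32/38 of C → 98.53. Capacity used 96/96.
4 item(s) taken whole; one partial (take 32/38 of C).

4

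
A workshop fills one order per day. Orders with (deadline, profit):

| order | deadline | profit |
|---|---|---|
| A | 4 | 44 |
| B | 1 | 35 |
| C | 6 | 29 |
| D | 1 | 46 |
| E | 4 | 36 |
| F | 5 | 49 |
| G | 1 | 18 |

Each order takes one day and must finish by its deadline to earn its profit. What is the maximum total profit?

204

By profit: F(d5,49), D(d1,46), A(d4,44), E(d4,36), B(d1,35), C(d6,29), G(d1,18)
F→slot 5; D→slot 1; A→slot 4; E→slot 3; B skipped; C→slot 6; G skipped.
Profit = 46 + 36 + 44 + 49 + 29 = 204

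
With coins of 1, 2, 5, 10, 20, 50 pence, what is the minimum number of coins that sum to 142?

Greedy: take as many of the largest coin as possible, then repeat with the remainder.
142 = 2×50 + 2×20 + 1×2
Total coins = 2 + 2 + 1 = 5

5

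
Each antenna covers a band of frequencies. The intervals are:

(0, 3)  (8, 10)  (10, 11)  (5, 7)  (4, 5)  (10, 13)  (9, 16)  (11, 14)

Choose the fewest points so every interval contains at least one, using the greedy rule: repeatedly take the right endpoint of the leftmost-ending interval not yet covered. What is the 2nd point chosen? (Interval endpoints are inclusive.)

5

Process intervals by earliest right end; each time one isn't hit yet, stab at its right endpoint.
By right end: [0,3]  [4,5]  [5,7]  [8,10]  [10,11]  [10,13]  [11,14]  [9,16]
[0,3] uncovered → point at 3; [4,5] uncovered → point at 5; [8,10] uncovered → point at 10; [11,14] uncovered → point at 14.
Points: 3, 5, 10, 14 (4 total).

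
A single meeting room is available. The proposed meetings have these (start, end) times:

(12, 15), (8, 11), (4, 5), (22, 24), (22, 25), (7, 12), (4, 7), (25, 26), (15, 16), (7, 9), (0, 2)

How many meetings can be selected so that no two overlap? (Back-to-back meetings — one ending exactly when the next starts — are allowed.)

Greedy by earliest finish: after sorting by end time, pick each interval compatible with the last pick.
Sorted by end: (0,2)  (4,5)  (4,7)  (7,9)  (8,11)  (7,12)  (12,15)  (15,16)  (22,24)  (22,25)  (25,26)
take (0,2); take (4,5); take (7,9); skip (7,12); take (12,15); take (15,16); take (22,24); take (25,26).
Selected 7 meetings.

7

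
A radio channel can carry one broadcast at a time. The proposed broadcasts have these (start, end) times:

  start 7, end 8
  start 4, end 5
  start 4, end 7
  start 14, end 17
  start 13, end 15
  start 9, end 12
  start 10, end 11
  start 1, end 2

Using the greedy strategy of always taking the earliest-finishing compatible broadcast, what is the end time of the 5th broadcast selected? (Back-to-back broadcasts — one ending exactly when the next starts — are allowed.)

15

Greedy by earliest finish: after sorting by end time, pick each interval compatible with the last pick.
Sorted by end: (1,2)  (4,5)  (4,7)  (7,8)  (10,11)  (9,12)  (13,15)  (14,17)
take (1,2); take (4,5); skip (4,7); take (7,8); take (10,11); take (13,15); skip (14,17).
Selected: (1,2) (4,5) (7,8) (10,11) (13,15)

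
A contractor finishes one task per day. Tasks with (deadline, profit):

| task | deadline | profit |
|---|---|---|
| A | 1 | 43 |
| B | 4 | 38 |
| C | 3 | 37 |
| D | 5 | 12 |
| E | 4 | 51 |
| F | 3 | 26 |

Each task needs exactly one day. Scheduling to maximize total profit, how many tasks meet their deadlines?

Sort by profit descending; place each in the latest free slot ≤ its deadline.
Profit order: E=51 A=43 B=38 C=37 F=26 D=12
Assign: E→slot 4, A→slot 1, B→slot 3, C→slot 2, F skipped, D→slot 5.
Slots: [1:A] [2:C] [3:B] [4:E] [5:D]
5 of 6 scheduled.

5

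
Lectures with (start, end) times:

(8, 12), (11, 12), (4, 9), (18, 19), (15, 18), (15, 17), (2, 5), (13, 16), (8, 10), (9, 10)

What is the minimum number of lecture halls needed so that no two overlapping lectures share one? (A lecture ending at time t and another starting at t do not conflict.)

3

starts: [2, 4, 8, 8, 9, 11, 13, 15, 15, 18]
ends:   [5, 9, 10, 10, 12, 12, 16, 17, 18, 19]
s2→1 s4→2 e5→1 s8→2 s8→3  — peak 3.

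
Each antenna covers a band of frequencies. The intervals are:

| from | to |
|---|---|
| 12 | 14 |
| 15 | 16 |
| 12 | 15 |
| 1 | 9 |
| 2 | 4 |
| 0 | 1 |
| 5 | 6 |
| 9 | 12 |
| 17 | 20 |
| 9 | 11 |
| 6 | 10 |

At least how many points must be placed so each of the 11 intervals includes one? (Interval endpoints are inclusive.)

Sort by right endpoint; whenever an interval is uncovered, place a point at its right end.
By right end: [0,1]  [2,4]  [5,6]  [1,9]  [6,10]  [9,11]  [9,12]  [12,14]  [12,15]  [15,16]  [17,20]
[0,1] uncovered → point at 1; [2,4] uncovered → point at 4; [5,6] uncovered → point at 6; [9,11] uncovered → point at 11; [12,14] uncovered → point at 14; [15,16] uncovered → point at 16; [17,20] uncovered → point at 20.
Points: 1, 4, 6, 11, 14, 16, 20 (7 total).

7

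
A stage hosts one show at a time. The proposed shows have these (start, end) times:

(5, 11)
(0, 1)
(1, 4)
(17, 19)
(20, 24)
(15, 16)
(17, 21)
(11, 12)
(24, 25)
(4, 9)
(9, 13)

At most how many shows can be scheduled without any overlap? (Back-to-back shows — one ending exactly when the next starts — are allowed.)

By end time: (0,1), (1,4), (4,9), (5,11), (11,12), (9,13), (15,16), (17,19), (17,21), (20,24), (24,25).
Pick (0,1); next start ≥ 1 → (1,4); next start ≥ 4 → (4,9); next start ≥ 9 → (11,12); next start ≥ 12 → (15,16); next start ≥ 16 → (17,19); next start ≥ 19 → (20,24); next start ≥ 24 → (24,25).
Selected 8 shows.

8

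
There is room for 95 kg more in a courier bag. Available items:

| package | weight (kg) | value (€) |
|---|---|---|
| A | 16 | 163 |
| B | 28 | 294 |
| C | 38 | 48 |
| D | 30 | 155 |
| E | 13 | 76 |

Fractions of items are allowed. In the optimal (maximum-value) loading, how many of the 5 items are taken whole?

Greedy by value/weight ratio, highest first.
Order: B (294/28=10.50) > A (163/16=10.19) > E (76/13=5.85) > D (155/30=5.17) > C (48/38=1.26)
Fill: take B (28 @ 294) → take A (16 @ 163) → take E (13 @ 76) → take D (30 @ 155) → take 8/38 of C → 10.11; 95/95 used.
4 item(s) taken whole; one partial (take 8/38 of C).

4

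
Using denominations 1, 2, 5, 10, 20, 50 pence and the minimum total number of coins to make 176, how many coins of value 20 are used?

1

176 = 3×50 + 1×20 + 1×5 + 1×1
Count of 20: 1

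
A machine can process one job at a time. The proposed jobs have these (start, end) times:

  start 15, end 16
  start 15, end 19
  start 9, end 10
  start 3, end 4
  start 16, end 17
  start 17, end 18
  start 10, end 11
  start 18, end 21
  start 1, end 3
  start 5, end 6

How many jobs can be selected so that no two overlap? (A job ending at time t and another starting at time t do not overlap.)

9

By end time: (1,3), (3,4), (5,6), (9,10), (10,11), (15,16), (16,17), (17,18), (15,19), (18,21).
Pick (1,3); next start ≥ 3 → (3,4); next start ≥ 4 → (5,6); next start ≥ 6 → (9,10); next start ≥ 10 → (10,11); next start ≥ 11 → (15,16); next start ≥ 16 → (16,17); next start ≥ 17 → (17,18); next start ≥ 18 → (18,21).
Selected 9 jobs.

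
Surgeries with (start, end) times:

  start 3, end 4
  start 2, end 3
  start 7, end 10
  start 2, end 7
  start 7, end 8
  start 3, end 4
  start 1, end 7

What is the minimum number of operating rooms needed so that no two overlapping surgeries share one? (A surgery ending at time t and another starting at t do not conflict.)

4

Count concurrent intervals with a sweep; the peak is the room count.
starts: [1, 2, 2, 3, 3, 7, 7]
ends:   [3, 4, 4, 7, 7, 8, 10]
s1→1 s2→2 s2→3 e3→2 s3→3 s3→4  — peak 4.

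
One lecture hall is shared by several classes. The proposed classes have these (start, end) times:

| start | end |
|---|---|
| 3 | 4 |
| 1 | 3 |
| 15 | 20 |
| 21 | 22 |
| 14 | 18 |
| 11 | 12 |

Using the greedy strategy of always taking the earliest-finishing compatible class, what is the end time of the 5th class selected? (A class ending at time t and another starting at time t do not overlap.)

22

Sort by end time and greedily take each interval whose start is ≥ the last chosen end.
Sorted by end: (1,3)  (3,4)  (11,12)  (14,18)  (15,20)  (21,22)
take (1,3); take (3,4); take (11,12); take (14,18); take (21,22).
Selected: (1,3) (3,4) (11,12) (14,18) (21,22)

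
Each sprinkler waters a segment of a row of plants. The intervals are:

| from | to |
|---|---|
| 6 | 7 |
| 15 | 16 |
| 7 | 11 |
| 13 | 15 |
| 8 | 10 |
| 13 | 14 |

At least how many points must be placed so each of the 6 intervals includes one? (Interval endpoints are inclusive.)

4

Process intervals by earliest right end; each time one isn't hit yet, stab at its right endpoint.
Sorted: [6,7] [8,10] [7,11] [13,14] [13,15] [15,16]
{[6,7]} hit by 7; {[8,10],[7,11]} hit by 10; {[13,14],[13,15]} hit by 14; {[15,16]} hit by 16.
Points: 7, 10, 14, 16 (4 total).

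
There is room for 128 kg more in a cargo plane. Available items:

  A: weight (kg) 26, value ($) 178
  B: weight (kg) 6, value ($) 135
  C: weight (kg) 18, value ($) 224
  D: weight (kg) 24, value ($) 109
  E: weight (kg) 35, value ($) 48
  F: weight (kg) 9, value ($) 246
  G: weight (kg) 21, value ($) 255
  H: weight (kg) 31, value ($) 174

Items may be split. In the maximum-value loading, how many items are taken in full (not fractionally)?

Greedy by value/weight ratio, highest first.
Order: F (246/9=27.33) > B (135/6=22.50) > C (224/18=12.44) > G (255/21=12.14) > A (178/26=6.85) > H (174/31=5.61) > D (109/24=4.54) > E (48/35=1.37)
Fill: take F (9 @ 246) → take B (6 @ 135) → take C (18 @ 224) → take G (21 @ 255) → take A (26 @ 178) → take H (31 @ 174) → take 17/24 of D → 77.21; 128/128 used.
6 item(s) taken whole; one partial (take 17/24 of D).

6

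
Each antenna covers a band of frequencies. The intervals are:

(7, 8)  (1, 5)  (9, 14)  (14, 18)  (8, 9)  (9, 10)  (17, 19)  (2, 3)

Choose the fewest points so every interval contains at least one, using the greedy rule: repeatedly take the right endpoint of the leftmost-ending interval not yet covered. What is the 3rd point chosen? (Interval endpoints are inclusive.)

10

Sort by right endpoint; whenever an interval is uncovered, place a point at its right end.
By right end: [2,3]  [1,5]  [7,8]  [8,9]  [9,10]  [9,14]  [14,18]  [17,19]
[2,3] uncovered → point at 3; [7,8] uncovered → point at 8; [9,10] uncovered → point at 10; [14,18] uncovered → point at 18.
Points: 3, 8, 10, 18 (4 total).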